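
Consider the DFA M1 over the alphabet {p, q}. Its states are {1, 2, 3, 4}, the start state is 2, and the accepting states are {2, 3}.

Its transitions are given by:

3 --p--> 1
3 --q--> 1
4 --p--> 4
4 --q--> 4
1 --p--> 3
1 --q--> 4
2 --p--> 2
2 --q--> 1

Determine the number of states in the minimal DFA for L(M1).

4

All states are reachable from the start state.
Initial partition by acceptance: {2,3} | {1,4}.
On input p, block {2,3} splits into {2} and {3}.
Split {1,4} by δ(·,p) → {1} and {4}.
Stable partition: {2} | {1} | {3} | {4} — 4 equivalence classes.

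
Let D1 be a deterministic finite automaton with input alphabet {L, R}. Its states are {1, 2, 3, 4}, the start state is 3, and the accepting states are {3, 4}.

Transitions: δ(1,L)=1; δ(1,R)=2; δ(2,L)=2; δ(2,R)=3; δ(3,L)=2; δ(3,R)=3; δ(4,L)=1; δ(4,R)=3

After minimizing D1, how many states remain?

2

Reachable states from the start: {2,3}. Unreachable: {1,4} — drop them.
Initial partition by acceptance: {3} | {2}.
No further refinement is possible. Final partition (2 blocks): {3} | {2}.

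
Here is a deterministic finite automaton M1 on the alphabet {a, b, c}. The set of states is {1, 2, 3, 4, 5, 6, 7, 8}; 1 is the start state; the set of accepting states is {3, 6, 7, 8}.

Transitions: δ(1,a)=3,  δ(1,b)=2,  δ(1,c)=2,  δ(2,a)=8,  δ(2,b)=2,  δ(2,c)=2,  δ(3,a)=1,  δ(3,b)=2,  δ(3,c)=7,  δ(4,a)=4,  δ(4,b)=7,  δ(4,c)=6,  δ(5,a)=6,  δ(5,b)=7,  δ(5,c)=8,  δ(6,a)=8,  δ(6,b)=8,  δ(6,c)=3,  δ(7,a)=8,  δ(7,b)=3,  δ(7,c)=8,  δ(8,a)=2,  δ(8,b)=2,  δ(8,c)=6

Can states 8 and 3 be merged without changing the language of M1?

Yes

Reachable states from the start: {1,2,3,6,7,8}. Unreachable: {4,5} — drop them.
Initial partition by acceptance: {3,6,7,8} | {1,2}.
Split {3,6,7,8} by δ(·,a) → {3,8} and {6,7}.
Stable partition: {3,8} | {1,2} | {6,7} — 3 equivalence classes.
8 and 3 lie in the same block of the stable partition, so they are equivalent — no string distinguishes them.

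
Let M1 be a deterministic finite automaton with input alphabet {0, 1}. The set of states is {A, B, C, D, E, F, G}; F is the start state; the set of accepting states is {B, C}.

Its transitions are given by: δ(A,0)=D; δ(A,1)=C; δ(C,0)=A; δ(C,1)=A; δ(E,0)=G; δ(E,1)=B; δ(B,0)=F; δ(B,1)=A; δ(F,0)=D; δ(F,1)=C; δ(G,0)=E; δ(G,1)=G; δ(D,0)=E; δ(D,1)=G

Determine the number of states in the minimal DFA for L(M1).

3

All states are reachable from the start state.
Start with accepting vs non-accepting: {B,C} | {A,D,E,F,G}.
Refine {A,D,E,F,G} on symbol 1: members go to different blocks, giving {A,E,F} and {D,G}.
No further refinement is possible. Final partition (3 blocks): {B,C} | {A,E,F} | {D,G}.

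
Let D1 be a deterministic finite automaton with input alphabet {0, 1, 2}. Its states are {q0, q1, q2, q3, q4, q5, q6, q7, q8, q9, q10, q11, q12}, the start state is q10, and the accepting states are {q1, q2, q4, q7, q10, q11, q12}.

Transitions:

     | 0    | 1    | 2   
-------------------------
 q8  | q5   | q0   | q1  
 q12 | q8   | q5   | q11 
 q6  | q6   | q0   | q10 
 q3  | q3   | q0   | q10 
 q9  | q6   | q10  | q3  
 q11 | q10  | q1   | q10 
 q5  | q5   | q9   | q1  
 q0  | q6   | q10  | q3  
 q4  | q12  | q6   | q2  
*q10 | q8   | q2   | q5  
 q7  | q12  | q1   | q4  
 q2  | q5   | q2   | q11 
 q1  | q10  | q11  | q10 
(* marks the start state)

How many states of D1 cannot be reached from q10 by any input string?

3

No path from q10 leads to q4, q7, q12; the other 10 states are all reachable.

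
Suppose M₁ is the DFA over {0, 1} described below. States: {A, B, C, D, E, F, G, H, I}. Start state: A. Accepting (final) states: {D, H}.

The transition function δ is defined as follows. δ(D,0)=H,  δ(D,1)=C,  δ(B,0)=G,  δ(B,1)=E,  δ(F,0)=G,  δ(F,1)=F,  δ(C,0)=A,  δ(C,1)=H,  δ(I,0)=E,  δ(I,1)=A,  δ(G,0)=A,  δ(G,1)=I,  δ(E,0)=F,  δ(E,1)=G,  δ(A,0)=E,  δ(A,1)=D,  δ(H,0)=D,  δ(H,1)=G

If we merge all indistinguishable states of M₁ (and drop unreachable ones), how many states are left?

8

States {B} cannot be reached from the start state, so discard them.
P0 = {D,H} | {A,C,E,F,G,I}.
Split {A,C,E,F,G,I} by δ(·,1) → {E,F,G,I} and {A,C}.
On input 1, block {D,H} splits into {D} and {H}.
Refine {E,F,G,I} on symbol 0: members go to different blocks, giving {E,F,I} and {G}.
Refine {E,F,I} on symbol 0: members go to different blocks, giving {E,I} and {F}.
Refine {E,I} on symbol 0: members go to different blocks, giving {E} and {I}.
Split {A,C} by δ(·,0) → {A} and {C}.
Stable partition: {D} | {E} | {A} | {H} | {G} | {F} | {I} | {C} — 8 equivalence classes.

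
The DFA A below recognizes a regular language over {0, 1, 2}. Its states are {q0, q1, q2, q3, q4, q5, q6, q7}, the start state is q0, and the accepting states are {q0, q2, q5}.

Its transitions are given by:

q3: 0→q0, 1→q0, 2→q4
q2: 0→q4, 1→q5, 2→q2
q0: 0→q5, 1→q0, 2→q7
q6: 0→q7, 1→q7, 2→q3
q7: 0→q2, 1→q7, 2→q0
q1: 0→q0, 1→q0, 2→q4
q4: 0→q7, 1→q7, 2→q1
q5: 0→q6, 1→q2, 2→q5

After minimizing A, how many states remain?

Start with accepting vs non-accepting: {q0,q2,q5} | {q1,q3,q4,q6,q7}.
Split {q0,q2,q5} by δ(·,0) → {q2,q5} and {q0}.
Refine {q1,q3,q4,q6,q7} on symbol 0: members go to different blocks, giving {q1,q3} and {q4,q6} and {q7}.
No further refinement is possible. Final partition (5 blocks): {q2,q5} | {q1,q3} | {q0} | {q4,q6} | {q7}.

5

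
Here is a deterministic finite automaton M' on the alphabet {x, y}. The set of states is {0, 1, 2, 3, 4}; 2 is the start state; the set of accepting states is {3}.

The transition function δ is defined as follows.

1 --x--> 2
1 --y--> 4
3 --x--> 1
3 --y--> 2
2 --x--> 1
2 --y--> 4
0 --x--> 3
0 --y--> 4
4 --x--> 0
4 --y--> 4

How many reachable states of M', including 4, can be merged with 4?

All states are reachable from the start state.
Initial partition by acceptance: {3} | {0,1,2,4}.
Split {0,1,2,4} by δ(·,x) → {1,2,4} and {0}.
Refine {1,2,4} on symbol x: members go to different blocks, giving {1,2} and {4}.
No further refinement is possible. Final partition (4 blocks): {3} | {1,2} | {0} | {4}.
The equivalence class containing 4 is {4}, of size 1.

1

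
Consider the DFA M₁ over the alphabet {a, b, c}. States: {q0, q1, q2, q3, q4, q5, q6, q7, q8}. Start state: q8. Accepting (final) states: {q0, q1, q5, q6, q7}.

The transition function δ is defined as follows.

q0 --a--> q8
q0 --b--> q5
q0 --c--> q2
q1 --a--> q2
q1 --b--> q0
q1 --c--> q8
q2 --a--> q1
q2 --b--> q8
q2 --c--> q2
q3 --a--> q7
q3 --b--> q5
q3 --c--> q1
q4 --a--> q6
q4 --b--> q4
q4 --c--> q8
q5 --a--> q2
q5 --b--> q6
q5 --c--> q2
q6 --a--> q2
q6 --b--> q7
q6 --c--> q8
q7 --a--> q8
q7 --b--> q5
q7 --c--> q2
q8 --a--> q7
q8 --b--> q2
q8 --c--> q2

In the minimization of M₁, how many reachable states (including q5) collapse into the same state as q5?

Reachable states from the start: {q0,q1,q2,q5,q6,q7,q8}. Unreachable: {q3,q4} — drop them.
Start with accepting vs non-accepting: {q0,q1,q5,q6,q7} | {q2,q8}.
The partition is now stable with 2 blocks: {q0,q1,q5,q6,q7} | {q2,q8}.
The equivalence class containing q5 is {q0,q1,q5,q6,q7}, of size 5.

5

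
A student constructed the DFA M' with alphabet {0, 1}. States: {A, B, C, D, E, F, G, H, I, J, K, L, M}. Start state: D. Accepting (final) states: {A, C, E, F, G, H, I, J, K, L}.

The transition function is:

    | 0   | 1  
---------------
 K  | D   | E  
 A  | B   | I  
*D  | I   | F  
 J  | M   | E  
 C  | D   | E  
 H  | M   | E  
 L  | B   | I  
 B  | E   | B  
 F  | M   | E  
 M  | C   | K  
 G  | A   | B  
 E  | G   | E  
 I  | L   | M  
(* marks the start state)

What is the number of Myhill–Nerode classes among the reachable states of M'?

9

States {H,J} cannot be reached from the start state, so discard them.
Start with accepting vs non-accepting: {A,C,E,F,G,I,K,L} | {B,D,M}.
Split {A,C,E,F,G,I,K,L} by δ(·,0) → {A,C,F,K,L} and {E,G,I}.
Refine {B,D,M} on symbol 0: members go to different blocks, giving {B,D} and {M}.
Split {A,C,F,K,L} by δ(·,0) → {A,C,K,L} and {F}.
Split {B,D} by δ(·,1) → {B} and {D}.
Refine {A,C,K,L} on symbol 0: members go to different blocks, giving {A,L} and {C,K}.
Refine {E,G,I} on symbol 0: members go to different blocks, giving {G,I} and {E}.
Split {G,I} by δ(·,1) → {G} and {I}.
Stable partition: {A,L} | {B} | {G} | {M} | {F} | {D} | {C,K} | {E} | {I} — 9 equivalence classes.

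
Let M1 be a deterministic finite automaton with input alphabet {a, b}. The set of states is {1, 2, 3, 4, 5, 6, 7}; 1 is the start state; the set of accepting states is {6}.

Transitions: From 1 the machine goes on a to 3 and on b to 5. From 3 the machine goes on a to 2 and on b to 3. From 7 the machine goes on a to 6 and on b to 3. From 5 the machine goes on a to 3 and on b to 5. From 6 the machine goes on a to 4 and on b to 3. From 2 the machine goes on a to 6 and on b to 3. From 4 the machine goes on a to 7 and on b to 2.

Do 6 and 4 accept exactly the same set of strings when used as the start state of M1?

No

Every state is reachable, so we keep all 7.
Start with accepting vs non-accepting: {6} | {1,2,3,4,5,7}.
On input a, block {1,2,3,4,5,7} splits into {1,3,4,5} and {2,7}.
On input a, block {1,3,4,5} splits into {1,5} and {3,4}.
Split {3,4} by δ(·,b) → {3} and {4}.
The partition is now stable with 5 blocks: {6} | {1,5} | {2,7} | {3} | {4}.
6 and 4 end up in different blocks, so they are distinguishable. For instance, the string 'ε' is accepted from only 6.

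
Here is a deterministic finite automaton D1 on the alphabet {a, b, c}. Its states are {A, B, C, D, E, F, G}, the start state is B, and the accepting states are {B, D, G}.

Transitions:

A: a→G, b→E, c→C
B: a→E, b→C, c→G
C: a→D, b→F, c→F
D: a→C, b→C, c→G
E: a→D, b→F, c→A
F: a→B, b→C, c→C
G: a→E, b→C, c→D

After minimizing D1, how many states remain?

2

All states are reachable from the start state.
Initial partition by acceptance: {B,D,G} | {A,C,E,F}.
Stable partition: {B,D,G} | {A,C,E,F} — 2 equivalence classes.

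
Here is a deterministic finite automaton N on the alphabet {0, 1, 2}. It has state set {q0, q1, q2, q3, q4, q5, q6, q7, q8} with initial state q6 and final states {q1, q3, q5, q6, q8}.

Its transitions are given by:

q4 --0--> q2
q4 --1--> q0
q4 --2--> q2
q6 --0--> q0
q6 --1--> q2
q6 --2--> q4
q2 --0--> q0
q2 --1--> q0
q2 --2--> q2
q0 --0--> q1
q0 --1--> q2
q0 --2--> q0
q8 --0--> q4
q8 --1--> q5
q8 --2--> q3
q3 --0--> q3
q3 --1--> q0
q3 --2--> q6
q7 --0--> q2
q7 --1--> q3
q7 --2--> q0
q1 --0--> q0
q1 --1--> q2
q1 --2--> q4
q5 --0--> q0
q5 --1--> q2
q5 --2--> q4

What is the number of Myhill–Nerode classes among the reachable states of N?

4

States {q3,q5,q7,q8} cannot be reached from the start state, so discard them.
P0 = {q1,q6} | {q0,q2,q4}.
Refine {q0,q2,q4} on symbol 0: members go to different blocks, giving {q2,q4} and {q0}.
On input 0, block {q2,q4} splits into {q2} and {q4}.
Stable partition: {q1,q6} | {q2} | {q0} | {q4} — 4 equivalence classes.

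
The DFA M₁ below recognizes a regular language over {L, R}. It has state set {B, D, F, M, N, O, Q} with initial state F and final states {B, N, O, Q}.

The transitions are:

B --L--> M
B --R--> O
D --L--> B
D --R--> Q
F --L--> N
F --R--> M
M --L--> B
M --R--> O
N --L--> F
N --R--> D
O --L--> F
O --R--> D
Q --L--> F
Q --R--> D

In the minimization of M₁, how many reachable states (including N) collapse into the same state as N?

Start with accepting vs non-accepting: {B,N,O,Q} | {D,F,M}.
On input R, block {B,N,O,Q} splits into {N,O,Q} and {B}.
On input L, block {D,F,M} splits into {D,M} and {F}.
The partition is now stable with 4 blocks: {N,O,Q} | {D,M} | {B} | {F}.
State N belongs to the block {N,O,Q}, which has 3 states.

3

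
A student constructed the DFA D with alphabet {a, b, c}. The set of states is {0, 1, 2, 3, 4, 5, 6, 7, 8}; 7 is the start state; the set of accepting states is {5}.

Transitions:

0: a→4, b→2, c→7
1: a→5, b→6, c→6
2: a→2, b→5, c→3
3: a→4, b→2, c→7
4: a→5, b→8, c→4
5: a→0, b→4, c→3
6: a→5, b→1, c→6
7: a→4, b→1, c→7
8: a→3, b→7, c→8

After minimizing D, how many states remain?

All states are reachable from the start state.
Start with accepting vs non-accepting: {5} | {0,1,2,3,4,6,7,8}.
Split {0,1,2,3,4,6,7,8} by δ(·,a) → {0,2,3,7,8} and {1,4,6}.
Refine {0,2,3,7,8} on symbol a: members go to different blocks, giving {0,3,7} and {2,8}.
Refine {0,3,7} on symbol b: members go to different blocks, giving {0,3} and {7}.
Split {1,4,6} by δ(·,b) → {1,6} and {4}.
Refine {2,8} on symbol a: members go to different blocks, giving {2} and {8}.
No further refinement is possible. Final partition (7 blocks): {5} | {0,3} | {1,6} | {2} | {7} | {4} | {8}.

7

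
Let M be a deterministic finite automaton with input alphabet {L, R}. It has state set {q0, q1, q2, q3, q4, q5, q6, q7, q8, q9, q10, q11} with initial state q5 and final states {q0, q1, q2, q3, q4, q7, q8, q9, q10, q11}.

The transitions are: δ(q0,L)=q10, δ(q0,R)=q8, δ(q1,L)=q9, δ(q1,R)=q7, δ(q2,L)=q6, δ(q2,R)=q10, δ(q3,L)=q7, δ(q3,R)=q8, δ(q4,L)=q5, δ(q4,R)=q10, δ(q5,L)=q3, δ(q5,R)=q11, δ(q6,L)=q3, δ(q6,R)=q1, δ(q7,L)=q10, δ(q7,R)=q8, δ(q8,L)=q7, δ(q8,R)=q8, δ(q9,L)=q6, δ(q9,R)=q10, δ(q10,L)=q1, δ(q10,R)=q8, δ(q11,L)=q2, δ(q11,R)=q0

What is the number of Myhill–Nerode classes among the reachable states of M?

6

First remove the unreachable states {q4}; 11 states remain.
Start with accepting vs non-accepting: {q0,q1,q2,q3,q7,q8,q9,q10,q11} | {q5,q6}.
On input L, block {q0,q1,q2,q3,q7,q8,q9,q10,q11} splits into {q0,q1,q3,q7,q8,q10,q11} and {q2,q9}.
On input L, block {q0,q1,q3,q7,q8,q10,q11} splits into {q0,q3,q7,q8,q10} and {q1,q11}.
Split {q0,q3,q7,q8,q10} by δ(·,L) → {q0,q3,q7,q8} and {q10}.
On input L, block {q0,q3,q7,q8} splits into {q0,q7} and {q3,q8}.
No further refinement is possible. Final partition (6 blocks): {q0,q7} | {q5,q6} | {q2,q9} | {q1,q11} | {q10} | {q3,q8}.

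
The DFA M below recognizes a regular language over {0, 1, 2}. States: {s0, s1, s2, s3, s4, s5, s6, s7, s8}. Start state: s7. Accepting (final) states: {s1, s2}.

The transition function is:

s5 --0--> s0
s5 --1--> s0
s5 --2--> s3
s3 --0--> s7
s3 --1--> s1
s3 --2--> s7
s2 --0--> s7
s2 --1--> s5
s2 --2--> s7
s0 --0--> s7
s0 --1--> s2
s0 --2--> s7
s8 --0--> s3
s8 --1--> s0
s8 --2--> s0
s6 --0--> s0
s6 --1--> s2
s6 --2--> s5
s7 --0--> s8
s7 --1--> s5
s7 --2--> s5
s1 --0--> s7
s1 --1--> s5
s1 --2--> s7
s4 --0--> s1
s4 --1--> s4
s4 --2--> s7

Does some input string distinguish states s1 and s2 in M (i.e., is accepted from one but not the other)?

Reachable states from the start: {s0,s1,s2,s3,s5,s7,s8}. Unreachable: {s4,s6} — drop them.
P0 = {s1,s2} | {s0,s3,s5,s7,s8}.
Refine {s0,s3,s5,s7,s8} on symbol 1: members go to different blocks, giving {s5,s7,s8} and {s0,s3}.
Refine {s5,s7,s8} on symbol 0: members go to different blocks, giving {s5,s8} and {s7}.
Stable partition: {s1,s2} | {s5,s8} | {s0,s3} | {s7} — 4 equivalence classes.
s1 and s2 lie in the same block of the stable partition, so they are equivalent — no string distinguishes them.

No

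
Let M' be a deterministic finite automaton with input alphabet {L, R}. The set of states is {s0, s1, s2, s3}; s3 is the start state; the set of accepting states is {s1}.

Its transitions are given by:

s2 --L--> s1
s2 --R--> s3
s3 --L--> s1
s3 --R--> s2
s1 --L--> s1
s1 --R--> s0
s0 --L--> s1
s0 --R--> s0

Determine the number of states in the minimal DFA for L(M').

2

Every state is reachable, so we keep all 4.
Initial partition by acceptance: {s1} | {s0,s2,s3}.
Stable partition: {s1} | {s0,s2,s3} — 2 equivalence classes.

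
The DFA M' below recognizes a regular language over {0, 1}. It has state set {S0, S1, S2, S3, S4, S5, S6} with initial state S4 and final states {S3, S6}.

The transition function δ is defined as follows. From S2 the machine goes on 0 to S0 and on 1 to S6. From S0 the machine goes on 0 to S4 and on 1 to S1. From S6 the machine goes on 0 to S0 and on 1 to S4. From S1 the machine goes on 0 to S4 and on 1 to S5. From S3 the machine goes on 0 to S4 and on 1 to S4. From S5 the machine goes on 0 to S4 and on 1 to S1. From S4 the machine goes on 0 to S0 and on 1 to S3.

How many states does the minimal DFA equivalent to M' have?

3

First remove the unreachable states {S2,S6}; 5 states remain.
Initial partition by acceptance: {S3} | {S0,S1,S4,S5}.
Refine {S0,S1,S4,S5} on symbol 1: members go to different blocks, giving {S0,S1,S5} and {S4}.
No further refinement is possible. Final partition (3 blocks): {S3} | {S0,S1,S5} | {S4}.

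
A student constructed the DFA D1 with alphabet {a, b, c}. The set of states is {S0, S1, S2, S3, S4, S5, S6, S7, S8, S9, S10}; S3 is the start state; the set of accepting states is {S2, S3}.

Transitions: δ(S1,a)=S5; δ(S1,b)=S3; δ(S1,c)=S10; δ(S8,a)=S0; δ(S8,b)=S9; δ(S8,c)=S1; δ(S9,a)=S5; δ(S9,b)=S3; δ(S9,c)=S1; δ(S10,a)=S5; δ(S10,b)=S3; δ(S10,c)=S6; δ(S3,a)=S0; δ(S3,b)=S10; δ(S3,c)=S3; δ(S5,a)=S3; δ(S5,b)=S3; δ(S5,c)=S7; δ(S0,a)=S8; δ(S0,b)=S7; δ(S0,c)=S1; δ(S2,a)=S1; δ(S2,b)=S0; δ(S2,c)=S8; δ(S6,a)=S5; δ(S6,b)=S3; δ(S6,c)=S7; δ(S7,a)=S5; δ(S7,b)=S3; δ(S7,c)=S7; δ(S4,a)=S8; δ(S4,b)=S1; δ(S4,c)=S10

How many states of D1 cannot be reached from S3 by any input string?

2

Starting at S3 and following transitions, the reachable set is {S0, S1, S3, S5, S6, S7, S8, S9, S10}. That leaves S2, S4 unreachable — 2 in total.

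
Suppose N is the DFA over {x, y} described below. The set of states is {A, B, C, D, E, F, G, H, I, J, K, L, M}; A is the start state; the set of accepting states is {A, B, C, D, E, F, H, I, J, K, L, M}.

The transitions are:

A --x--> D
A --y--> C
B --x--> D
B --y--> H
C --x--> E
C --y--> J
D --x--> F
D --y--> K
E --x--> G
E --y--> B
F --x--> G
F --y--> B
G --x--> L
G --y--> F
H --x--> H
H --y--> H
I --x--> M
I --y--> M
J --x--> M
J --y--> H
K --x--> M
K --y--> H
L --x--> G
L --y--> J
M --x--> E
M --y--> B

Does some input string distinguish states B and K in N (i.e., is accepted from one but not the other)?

No

First remove the unreachable states {I}; 12 states remain.
Start with accepting vs non-accepting: {A,B,C,D,E,F,H,J,K,L,M} | {G}.
On input x, block {A,B,C,D,E,F,H,J,K,L,M} splits into {A,B,C,D,H,J,K,M} and {E,F,L}.
Refine {A,B,C,D,H,J,K,M} on symbol x: members go to different blocks, giving {A,B,H,J,K} and {C,D,M}.
On input x, block {A,B,H,J,K} splits into {A,B,J,K} and {H}.
On input y, block {A,B,J,K} splits into {B,J,K} and {A}.
The partition is now stable with 6 blocks: {B,J,K} | {G} | {E,F,L} | {C,D,M} | {H} | {A}.
B and K lie in the same block of the stable partition, so they are equivalent — no string distinguishes them.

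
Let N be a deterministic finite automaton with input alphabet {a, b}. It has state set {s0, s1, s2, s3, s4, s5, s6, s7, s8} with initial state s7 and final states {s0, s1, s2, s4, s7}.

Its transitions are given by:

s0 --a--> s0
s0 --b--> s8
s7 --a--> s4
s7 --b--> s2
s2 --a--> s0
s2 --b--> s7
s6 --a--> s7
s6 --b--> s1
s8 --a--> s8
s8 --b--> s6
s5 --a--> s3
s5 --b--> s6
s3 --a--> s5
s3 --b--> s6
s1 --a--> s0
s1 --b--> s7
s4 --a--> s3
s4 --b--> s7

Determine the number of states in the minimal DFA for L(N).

All states are reachable from the start state.
Initial partition by acceptance: {s0,s1,s2,s4,s7} | {s3,s5,s6,s8}.
Refine {s0,s1,s2,s4,s7} on symbol a: members go to different blocks, giving {s0,s1,s2,s7} and {s4}.
On input a, block {s0,s1,s2,s7} splits into {s0,s1,s2} and {s7}.
Split {s0,s1,s2} by δ(·,b) → {s1,s2} and {s0}.
Split {s3,s5,s6,s8} by δ(·,a) → {s3,s5,s8} and {s6}.
The partition is now stable with 6 blocks: {s1,s2} | {s3,s5,s8} | {s4} | {s7} | {s0} | {s6}.

6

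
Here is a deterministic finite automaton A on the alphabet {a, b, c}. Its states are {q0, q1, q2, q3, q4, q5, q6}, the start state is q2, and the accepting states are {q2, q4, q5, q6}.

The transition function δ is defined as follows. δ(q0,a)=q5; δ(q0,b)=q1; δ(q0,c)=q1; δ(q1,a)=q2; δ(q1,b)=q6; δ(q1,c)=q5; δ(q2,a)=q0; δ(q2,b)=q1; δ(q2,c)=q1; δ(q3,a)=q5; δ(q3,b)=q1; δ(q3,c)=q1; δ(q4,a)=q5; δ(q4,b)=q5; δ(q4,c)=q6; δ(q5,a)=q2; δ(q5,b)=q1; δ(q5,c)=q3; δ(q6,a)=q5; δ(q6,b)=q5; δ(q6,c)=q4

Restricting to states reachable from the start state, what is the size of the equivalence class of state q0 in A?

2

All states are reachable from the start state.
Initial partition by acceptance: {q2,q4,q5,q6} | {q0,q1,q3}.
Refine {q2,q4,q5,q6} on symbol a: members go to different blocks, giving {q4,q5,q6} and {q2}.
On input a, block {q4,q5,q6} splits into {q4,q6} and {q5}.
Split {q0,q1,q3} by δ(·,a) → {q0,q3} and {q1}.
No further refinement is possible. Final partition (5 blocks): {q4,q6} | {q0,q3} | {q2} | {q5} | {q1}.
The equivalence class containing q0 is {q0,q3}, of size 2.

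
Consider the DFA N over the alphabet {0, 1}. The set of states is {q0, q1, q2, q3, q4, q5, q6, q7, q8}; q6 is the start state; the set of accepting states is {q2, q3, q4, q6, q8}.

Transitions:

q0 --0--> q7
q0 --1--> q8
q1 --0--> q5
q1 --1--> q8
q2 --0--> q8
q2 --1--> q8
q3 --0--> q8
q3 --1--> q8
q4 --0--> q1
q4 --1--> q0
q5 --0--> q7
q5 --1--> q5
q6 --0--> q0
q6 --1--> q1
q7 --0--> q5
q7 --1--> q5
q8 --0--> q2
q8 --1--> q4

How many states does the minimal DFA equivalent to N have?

5

First remove the unreachable states {q3}; 8 states remain.
Initial partition by acceptance: {q2,q4,q6,q8} | {q0,q1,q5,q7}.
Split {q2,q4,q6,q8} by δ(·,0) → {q2,q8} and {q4,q6}.
Refine {q2,q8} on symbol 1: members go to different blocks, giving {q2} and {q8}.
On input 1, block {q0,q1,q5,q7} splits into {q0,q1} and {q5,q7}.
No further refinement is possible. Final partition (5 blocks): {q2} | {q0,q1} | {q4,q6} | {q8} | {q5,q7}.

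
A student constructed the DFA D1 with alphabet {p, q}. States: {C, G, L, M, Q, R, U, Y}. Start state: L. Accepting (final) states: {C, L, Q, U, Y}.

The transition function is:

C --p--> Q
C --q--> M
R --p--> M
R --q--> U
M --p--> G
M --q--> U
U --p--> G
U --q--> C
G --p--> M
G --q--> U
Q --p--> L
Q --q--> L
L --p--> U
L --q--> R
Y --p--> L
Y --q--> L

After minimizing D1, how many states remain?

States {Y} cannot be reached from the start state, so discard them.
P0 = {C,L,Q,U} | {G,M,R}.
On input p, block {C,L,Q,U} splits into {C,L,Q} and {U}.
Refine {C,L,Q} on symbol p: members go to different blocks, giving {C,Q} and {L}.
Refine {C,Q} on symbol p: members go to different blocks, giving {Q} and {C}.
Stable partition: {Q} | {G,M,R} | {U} | {L} | {C} — 5 equivalence classes.

5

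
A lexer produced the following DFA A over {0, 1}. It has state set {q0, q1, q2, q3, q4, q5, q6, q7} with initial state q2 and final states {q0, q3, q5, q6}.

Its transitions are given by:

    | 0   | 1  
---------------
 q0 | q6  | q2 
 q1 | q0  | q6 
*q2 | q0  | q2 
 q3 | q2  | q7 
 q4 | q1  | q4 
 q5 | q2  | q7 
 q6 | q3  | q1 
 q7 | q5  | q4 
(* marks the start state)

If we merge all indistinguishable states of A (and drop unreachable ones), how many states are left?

7

Every state is reachable, so we keep all 8.
P0 = {q0,q3,q5,q6} | {q1,q2,q4,q7}.
Split {q0,q3,q5,q6} by δ(·,0) → {q0,q6} and {q3,q5}.
On input 0, block {q0,q6} splits into {q0} and {q6}.
Refine {q1,q2,q4,q7} on symbol 0: members go to different blocks, giving {q1,q2} and {q4} and {q7}.
Split {q1,q2} by δ(·,1) → {q1} and {q2}.
The partition is now stable with 7 blocks: {q0} | {q1} | {q3,q5} | {q6} | {q4} | {q7} | {q2}.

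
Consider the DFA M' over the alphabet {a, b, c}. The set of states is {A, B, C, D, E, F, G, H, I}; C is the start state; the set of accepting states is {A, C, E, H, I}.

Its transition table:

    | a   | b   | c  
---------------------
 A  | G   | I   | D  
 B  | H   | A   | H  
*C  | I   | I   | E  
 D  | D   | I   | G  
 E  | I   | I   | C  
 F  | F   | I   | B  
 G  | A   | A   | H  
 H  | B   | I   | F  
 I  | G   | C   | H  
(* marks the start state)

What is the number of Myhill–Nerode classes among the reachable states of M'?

All states are reachable from the start state.
Initial partition by acceptance: {A,C,E,H,I} | {B,D,F,G}.
Split {A,C,E,H,I} by δ(·,a) → {A,H,I} and {C,E}.
Refine {A,H,I} on symbol b: members go to different blocks, giving {A,H} and {I}.
On input a, block {B,D,F,G} splits into {B,G} and {D,F}.
No further refinement is possible. Final partition (5 blocks): {A,H} | {B,G} | {C,E} | {I} | {D,F}.

5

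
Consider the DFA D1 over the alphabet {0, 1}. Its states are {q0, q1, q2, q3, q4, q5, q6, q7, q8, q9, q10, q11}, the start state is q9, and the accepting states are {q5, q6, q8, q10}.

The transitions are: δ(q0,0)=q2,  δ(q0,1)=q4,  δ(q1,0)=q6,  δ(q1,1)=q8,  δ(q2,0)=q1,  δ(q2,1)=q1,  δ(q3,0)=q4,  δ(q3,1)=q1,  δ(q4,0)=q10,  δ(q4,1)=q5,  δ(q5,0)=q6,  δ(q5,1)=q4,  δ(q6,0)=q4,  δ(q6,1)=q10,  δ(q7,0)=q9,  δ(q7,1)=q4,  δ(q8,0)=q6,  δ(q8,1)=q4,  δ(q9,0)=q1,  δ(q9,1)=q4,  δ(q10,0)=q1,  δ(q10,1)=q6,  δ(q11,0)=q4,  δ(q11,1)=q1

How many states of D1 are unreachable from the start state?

5

BFS from q9 reaches {q1, q4, q5, q6, q8, q9, q10}; the 5 state(s) q0, q2, q3, q7, q11 are never visited.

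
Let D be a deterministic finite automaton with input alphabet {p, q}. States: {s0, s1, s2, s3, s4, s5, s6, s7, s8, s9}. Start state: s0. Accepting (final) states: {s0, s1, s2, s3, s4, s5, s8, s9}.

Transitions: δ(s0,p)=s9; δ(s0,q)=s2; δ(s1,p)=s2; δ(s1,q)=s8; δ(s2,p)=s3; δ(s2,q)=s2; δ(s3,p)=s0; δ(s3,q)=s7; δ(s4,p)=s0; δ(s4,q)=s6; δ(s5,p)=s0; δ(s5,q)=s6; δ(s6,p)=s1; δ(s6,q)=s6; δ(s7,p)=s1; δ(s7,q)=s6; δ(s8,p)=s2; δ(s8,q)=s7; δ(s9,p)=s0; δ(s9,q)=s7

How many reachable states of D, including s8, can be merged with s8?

3

First remove the unreachable states {s4,s5}; 8 states remain.
Initial partition by acceptance: {s0,s1,s2,s3,s8,s9} | {s6,s7}.
Split {s0,s1,s2,s3,s8,s9} by δ(·,q) → {s0,s1,s2} and {s3,s8,s9}.
On input p, block {s0,s1,s2} splits into {s0,s2} and {s1}.
Stable partition: {s0,s2} | {s6,s7} | {s3,s8,s9} | {s1} — 4 equivalence classes.
The equivalence class containing s8 is {s3,s8,s9}, of size 3.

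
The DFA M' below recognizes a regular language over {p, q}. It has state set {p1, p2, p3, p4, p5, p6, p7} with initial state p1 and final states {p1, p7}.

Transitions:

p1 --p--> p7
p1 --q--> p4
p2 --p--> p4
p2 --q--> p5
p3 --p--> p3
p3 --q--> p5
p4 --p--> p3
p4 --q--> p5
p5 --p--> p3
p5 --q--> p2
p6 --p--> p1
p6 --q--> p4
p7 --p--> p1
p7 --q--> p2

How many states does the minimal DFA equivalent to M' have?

Reachable states from the start: {p1,p2,p3,p4,p5,p7}. Unreachable: {p6} — drop them.
Initial partition by acceptance: {p1,p7} | {p2,p3,p4,p5}.
Stable partition: {p1,p7} | {p2,p3,p4,p5} — 2 equivalence classes.

2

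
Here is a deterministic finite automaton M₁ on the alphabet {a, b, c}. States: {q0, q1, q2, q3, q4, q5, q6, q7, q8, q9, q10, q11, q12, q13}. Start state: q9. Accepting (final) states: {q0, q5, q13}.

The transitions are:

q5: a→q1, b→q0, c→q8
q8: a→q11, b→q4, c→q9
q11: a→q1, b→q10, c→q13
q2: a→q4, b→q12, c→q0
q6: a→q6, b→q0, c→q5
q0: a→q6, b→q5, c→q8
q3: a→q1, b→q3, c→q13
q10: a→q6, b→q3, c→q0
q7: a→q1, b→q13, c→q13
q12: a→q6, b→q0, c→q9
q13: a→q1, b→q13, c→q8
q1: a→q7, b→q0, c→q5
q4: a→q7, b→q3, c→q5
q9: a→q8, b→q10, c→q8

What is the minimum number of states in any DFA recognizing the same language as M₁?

Reachable states from the start: {q0,q1,q3,q4,q5,q6,q7,q8,q9,q10,q11,q13}. Unreachable: {q2,q12} — drop them.
P0 = {q0,q5,q13} | {q1,q3,q4,q6,q7,q8,q9,q10,q11}.
On input b, block {q1,q3,q4,q6,q7,q8,q9,q10,q11} splits into {q3,q4,q8,q9,q10,q11} and {q1,q6,q7}.
Split {q3,q4,q8,q9,q10,q11} by δ(·,a) → {q3,q4,q10,q11} and {q8,q9}.
Refine {q8,q9} on symbol a: members go to different blocks, giving {q8} and {q9}.
No further refinement is possible. Final partition (5 blocks): {q0,q5,q13} | {q3,q4,q10,q11} | {q1,q6,q7} | {q8} | {q9}.

5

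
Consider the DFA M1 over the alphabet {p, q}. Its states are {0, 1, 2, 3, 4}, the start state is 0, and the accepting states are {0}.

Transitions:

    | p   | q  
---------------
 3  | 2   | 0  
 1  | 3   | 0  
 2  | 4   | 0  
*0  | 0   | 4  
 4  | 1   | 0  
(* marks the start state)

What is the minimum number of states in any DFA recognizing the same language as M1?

2

P0 = {0} | {1,2,3,4}.
Stable partition: {0} | {1,2,3,4} — 2 equivalence classes.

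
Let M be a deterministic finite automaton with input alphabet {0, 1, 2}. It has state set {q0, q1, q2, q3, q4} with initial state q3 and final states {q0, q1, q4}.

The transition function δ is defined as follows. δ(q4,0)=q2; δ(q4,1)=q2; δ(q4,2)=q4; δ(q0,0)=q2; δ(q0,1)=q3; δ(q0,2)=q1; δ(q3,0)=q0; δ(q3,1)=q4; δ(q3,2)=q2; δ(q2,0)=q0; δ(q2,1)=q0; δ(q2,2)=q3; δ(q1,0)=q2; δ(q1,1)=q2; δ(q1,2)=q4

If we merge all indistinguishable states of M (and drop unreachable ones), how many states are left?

2

Every state is reachable, so we keep all 5.
P0 = {q0,q1,q4} | {q2,q3}.
Stable partition: {q0,q1,q4} | {q2,q3} — 2 equivalence classes.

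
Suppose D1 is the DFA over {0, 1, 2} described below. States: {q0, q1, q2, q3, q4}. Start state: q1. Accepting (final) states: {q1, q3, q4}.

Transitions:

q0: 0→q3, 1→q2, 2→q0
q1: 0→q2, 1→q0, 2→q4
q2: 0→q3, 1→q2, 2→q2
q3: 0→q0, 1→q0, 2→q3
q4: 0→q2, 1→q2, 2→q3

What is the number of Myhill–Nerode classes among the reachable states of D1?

2

All states are reachable from the start state.
Initial partition by acceptance: {q1,q3,q4} | {q0,q2}.
No further refinement is possible. Final partition (2 blocks): {q1,q3,q4} | {q0,q2}.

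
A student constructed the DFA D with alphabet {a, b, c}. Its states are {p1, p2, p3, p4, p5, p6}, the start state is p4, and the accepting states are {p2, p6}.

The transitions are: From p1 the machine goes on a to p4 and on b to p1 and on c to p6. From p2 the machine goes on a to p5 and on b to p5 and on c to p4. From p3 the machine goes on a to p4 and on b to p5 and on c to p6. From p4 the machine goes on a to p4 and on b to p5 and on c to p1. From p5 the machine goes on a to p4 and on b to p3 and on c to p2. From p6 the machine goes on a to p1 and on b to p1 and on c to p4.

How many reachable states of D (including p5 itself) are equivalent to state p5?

3

All states are reachable from the start state.
Start with accepting vs non-accepting: {p2,p6} | {p1,p3,p4,p5}.
On input c, block {p1,p3,p4,p5} splits into {p1,p3,p5} and {p4}.
Stable partition: {p2,p6} | {p1,p3,p5} | {p4} — 3 equivalence classes.
State p5 belongs to the block {p1,p3,p5}, which has 3 states.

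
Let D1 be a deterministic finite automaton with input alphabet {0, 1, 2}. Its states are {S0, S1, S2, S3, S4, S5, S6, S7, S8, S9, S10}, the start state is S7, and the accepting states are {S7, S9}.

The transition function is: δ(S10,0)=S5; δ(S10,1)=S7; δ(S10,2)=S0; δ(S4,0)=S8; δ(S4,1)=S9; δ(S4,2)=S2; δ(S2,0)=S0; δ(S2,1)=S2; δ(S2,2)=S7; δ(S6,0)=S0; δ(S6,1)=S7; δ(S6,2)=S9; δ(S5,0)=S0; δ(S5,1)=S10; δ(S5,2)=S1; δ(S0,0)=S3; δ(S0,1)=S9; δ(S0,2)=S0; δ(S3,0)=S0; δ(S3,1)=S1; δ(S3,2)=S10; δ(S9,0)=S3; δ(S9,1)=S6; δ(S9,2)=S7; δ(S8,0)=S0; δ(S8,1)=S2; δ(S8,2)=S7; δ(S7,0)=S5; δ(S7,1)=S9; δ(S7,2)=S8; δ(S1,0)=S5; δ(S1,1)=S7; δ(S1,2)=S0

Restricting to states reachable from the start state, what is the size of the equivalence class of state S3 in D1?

States {S4} cannot be reached from the start state, so discard them.
P0 = {S7,S9} | {S0,S1,S2,S3,S5,S6,S8,S10}.
On input 1, block {S7,S9} splits into {S7} and {S9}.
On input 1, block {S0,S1,S2,S3,S5,S6,S8,S10} splits into {S2,S3,S5,S8} and {S1,S6,S10} and {S0}.
Refine {S2,S3,S5,S8} on symbol 1: members go to different blocks, giving {S2,S8} and {S3,S5}.
On input 0, block {S1,S6,S10} splits into {S1,S10} and {S6}.
Stable partition: {S7} | {S2,S8} | {S9} | {S1,S10} | {S0} | {S3,S5} | {S6} — 7 equivalence classes.
State S3 belongs to the block {S3,S5}, which has 2 states.

2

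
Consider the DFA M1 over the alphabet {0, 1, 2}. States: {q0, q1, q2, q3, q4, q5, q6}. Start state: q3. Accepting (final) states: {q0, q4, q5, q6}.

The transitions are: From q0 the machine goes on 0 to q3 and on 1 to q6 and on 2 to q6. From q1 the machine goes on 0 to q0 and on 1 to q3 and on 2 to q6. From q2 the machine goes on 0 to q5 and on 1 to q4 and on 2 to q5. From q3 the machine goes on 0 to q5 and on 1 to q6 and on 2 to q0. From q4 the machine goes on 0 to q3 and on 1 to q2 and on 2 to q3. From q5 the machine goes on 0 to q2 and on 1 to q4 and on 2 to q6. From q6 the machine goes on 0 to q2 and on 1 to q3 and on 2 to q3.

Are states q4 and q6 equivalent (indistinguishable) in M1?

Yes

Reachable states from the start: {q0,q2,q3,q4,q5,q6}. Unreachable: {q1} — drop them.
P0 = {q0,q4,q5,q6} | {q2,q3}.
Split {q0,q4,q5,q6} by δ(·,1) → {q0,q5} and {q4,q6}.
The partition is now stable with 3 blocks: {q0,q5} | {q2,q3} | {q4,q6}.
q4 and q6 lie in the same block of the stable partition, so they are equivalent — no string distinguishes them.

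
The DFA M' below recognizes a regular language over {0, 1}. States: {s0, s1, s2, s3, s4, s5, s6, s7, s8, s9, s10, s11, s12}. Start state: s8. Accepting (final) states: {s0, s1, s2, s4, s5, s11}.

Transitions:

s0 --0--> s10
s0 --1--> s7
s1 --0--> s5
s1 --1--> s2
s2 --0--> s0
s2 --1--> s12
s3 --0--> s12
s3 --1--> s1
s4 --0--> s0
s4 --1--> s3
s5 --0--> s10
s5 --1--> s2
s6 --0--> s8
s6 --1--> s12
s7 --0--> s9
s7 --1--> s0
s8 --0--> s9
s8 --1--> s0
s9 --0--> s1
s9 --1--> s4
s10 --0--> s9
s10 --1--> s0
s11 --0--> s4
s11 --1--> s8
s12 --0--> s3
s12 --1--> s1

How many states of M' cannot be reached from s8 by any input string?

Starting at s8 and following transitions, the reachable set is {s0, s1, s2, s3, s4, s5, s7, s8, s9, s10, s12}. That leaves s6, s11 unreachable — 2 in total.

2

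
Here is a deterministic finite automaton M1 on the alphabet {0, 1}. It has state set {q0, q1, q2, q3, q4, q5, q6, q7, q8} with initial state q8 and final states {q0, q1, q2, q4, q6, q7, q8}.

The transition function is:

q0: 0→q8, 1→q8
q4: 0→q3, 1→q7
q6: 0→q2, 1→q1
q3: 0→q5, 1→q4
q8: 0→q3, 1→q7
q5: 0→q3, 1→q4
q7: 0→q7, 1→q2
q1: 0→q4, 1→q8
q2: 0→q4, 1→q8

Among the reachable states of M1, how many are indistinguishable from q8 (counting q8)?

First remove the unreachable states {q0,q1,q6}; 6 states remain.
P0 = {q2,q4,q7,q8} | {q3,q5}.
On input 0, block {q2,q4,q7,q8} splits into {q2,q7} and {q4,q8}.
On input 0, block {q2,q7} splits into {q2} and {q7}.
Stable partition: {q2} | {q3,q5} | {q4,q8} | {q7} — 4 equivalence classes.
State q8 belongs to the block {q4,q8}, which has 2 states.

2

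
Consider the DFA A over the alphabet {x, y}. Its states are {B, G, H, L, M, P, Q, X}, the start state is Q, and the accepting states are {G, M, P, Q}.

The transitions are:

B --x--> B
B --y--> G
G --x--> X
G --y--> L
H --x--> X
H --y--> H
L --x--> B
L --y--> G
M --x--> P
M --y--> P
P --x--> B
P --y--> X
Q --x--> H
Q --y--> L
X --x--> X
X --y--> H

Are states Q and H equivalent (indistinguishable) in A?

Reachable states from the start: {B,G,H,L,Q,X}. Unreachable: {M,P} — drop them.
Start with accepting vs non-accepting: {G,Q} | {B,H,L,X}.
Refine {B,H,L,X} on symbol y: members go to different blocks, giving {B,L} and {H,X}.
No further refinement is possible. Final partition (3 blocks): {G,Q} | {B,L} | {H,X}.
Q and H end up in different blocks, so they are distinguishable. For instance, the string 'ε' is accepted from only Q.

No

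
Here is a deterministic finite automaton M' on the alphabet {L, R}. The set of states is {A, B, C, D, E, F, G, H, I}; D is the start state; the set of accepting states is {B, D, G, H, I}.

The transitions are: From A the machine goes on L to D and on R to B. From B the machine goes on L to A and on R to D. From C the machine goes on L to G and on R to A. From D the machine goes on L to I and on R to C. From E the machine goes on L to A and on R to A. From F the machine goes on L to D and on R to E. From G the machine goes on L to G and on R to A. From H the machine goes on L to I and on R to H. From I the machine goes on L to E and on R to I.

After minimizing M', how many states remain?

7

First remove the unreachable states {F,H}; 7 states remain.
P0 = {B,D,G,I} | {A,C,E}.
On input L, block {B,D,G,I} splits into {B,I} and {D,G}.
Split {B,I} by δ(·,R) → {B} and {I}.
On input L, block {A,C,E} splits into {A,C} and {E}.
Refine {A,C} on symbol R: members go to different blocks, giving {A} and {C}.
Refine {D,G} on symbol L: members go to different blocks, giving {D} and {G}.
Stable partition: {B} | {A} | {D} | {I} | {E} | {C} | {G} — 7 equivalence classes.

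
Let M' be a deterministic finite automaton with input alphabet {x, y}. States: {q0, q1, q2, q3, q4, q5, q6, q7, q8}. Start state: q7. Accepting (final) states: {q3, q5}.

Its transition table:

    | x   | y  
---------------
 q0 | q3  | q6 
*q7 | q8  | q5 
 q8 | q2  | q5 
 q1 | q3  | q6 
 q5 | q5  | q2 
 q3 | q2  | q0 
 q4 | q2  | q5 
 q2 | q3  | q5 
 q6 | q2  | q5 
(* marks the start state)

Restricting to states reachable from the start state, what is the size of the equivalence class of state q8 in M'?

2

Reachable states from the start: {q0,q2,q3,q5,q6,q7,q8}. Unreachable: {q1,q4} — drop them.
P0 = {q3,q5} | {q0,q2,q6,q7,q8}.
Refine {q3,q5} on symbol x: members go to different blocks, giving {q3} and {q5}.
On input x, block {q0,q2,q6,q7,q8} splits into {q6,q7,q8} and {q0,q2}.
On input x, block {q6,q7,q8} splits into {q6,q8} and {q7}.
Refine {q0,q2} on symbol y: members go to different blocks, giving {q0} and {q2}.
The partition is now stable with 6 blocks: {q3} | {q6,q8} | {q5} | {q0} | {q7} | {q2}.
State q8 belongs to the block {q6,q8}, which has 2 states.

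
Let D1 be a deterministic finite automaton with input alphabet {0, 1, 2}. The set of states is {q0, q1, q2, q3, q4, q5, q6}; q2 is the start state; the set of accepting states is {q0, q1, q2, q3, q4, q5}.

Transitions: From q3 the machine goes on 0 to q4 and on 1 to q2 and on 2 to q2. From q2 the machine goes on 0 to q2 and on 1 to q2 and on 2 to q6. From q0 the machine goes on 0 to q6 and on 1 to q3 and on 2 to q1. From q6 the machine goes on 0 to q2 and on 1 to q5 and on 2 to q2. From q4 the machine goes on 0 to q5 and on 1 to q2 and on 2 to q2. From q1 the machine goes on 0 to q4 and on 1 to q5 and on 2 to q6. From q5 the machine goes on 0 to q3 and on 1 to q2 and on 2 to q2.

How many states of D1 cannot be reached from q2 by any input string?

2

No path from q2 leads to q0, q1; the other 5 states are all reachable.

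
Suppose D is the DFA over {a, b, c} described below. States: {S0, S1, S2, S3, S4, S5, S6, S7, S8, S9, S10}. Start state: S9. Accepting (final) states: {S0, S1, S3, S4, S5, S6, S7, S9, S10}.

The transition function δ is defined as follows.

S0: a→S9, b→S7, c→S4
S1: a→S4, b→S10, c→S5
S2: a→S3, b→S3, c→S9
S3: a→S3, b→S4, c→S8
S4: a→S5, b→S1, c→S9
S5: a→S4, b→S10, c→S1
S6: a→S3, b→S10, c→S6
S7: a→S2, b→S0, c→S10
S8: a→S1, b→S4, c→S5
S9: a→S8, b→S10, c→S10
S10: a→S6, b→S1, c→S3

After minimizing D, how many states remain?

7

Reachable states from the start: {S1,S3,S4,S5,S6,S8,S9,S10}. Unreachable: {S0,S2,S7} — drop them.
P0 = {S1,S3,S4,S5,S6,S9,S10} | {S8}.
Split {S1,S3,S4,S5,S6,S9,S10} by δ(·,a) → {S1,S3,S4,S5,S6,S10} and {S9}.
On input c, block {S1,S3,S4,S5,S6,S10} splits into {S1,S5,S6,S10} and {S3} and {S4}.
Refine {S1,S5,S6,S10} on symbol a: members go to different blocks, giving {S1,S5} and {S6} and {S10}.
No further refinement is possible. Final partition (7 blocks): {S1,S5} | {S8} | {S9} | {S3} | {S4} | {S6} | {S10}.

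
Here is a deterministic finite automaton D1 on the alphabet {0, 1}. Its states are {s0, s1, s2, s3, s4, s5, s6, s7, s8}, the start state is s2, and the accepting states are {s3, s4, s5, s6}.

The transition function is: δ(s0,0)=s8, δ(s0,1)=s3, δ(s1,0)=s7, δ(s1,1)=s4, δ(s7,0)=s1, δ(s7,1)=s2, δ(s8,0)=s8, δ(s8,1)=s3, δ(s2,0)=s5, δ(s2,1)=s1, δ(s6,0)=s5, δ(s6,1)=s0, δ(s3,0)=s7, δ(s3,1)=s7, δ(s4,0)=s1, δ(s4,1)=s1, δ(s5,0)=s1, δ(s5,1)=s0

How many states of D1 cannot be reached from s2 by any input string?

1

BFS from s2 reaches {s0, s1, s2, s3, s4, s5, s7, s8}; the 1 state(s) s6 are never visited.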